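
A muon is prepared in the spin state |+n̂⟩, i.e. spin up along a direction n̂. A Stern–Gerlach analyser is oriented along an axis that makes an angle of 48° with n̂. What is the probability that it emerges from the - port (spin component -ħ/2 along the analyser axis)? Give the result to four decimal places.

For spin-½, the probability of finding spin-up along an axis at angle θ to the initial spin direction is cos²(θ/2); spin-down is sin²(θ/2).
θ = 48°, so P = sin²(24°) ≈ 0.1654.

0.1654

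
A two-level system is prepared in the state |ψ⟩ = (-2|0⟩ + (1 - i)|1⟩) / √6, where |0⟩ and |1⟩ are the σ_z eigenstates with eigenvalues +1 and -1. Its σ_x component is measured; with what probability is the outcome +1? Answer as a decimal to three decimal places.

|+x⟩ = (|0⟩ + |1⟩)/√2, so ⟨+x|ψ⟩ = (-1 - i) / (√2·√6).
P = |-1 - i|² / 12 = 2/12.

0.167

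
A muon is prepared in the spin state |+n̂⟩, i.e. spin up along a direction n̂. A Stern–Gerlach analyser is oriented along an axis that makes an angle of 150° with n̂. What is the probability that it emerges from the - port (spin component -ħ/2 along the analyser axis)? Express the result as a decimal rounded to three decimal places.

For spin-½, the probability of finding spin-up along an axis at angle θ to the initial spin direction is cos²(θ/2); spin-down is sin²(θ/2).
θ = 150°, so P = sin²(75°) ≈ 0.933.

0.933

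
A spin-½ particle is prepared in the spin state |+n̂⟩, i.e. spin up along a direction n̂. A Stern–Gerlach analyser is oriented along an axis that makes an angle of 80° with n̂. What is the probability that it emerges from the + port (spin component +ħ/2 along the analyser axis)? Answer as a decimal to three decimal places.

0.587

For spin-½, the probability of finding spin-up along an axis at angle θ to the initial spin direction is cos²(θ/2); spin-down is sin²(θ/2).
θ = 80°, so P = cos²(40°) ≈ 0.587.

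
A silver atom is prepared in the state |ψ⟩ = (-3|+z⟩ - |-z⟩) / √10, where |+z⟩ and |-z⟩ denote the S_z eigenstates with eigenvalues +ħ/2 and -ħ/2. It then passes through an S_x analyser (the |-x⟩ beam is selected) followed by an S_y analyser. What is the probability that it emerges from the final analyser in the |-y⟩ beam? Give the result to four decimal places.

0.1000

First analyser (S_x): P(|-x⟩) = |⟨-x|ψ⟩|² = 4/20.
After stage 1 the state is |-x⟩; P(|-y⟩) = |⟨-y|-x⟩|² = 1/2.
Joint probability = 4/20 × 1/2 = 0.1000.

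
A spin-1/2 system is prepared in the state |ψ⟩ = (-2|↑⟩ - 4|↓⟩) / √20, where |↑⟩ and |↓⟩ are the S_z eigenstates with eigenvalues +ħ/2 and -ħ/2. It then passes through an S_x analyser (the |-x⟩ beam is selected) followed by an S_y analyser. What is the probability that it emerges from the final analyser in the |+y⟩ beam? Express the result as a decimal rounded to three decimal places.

0.050

First analyser (S_x): P(|-x⟩) = |⟨-x|ψ⟩|² = 4/40.
After stage 1 the state is |-x⟩; P(|+y⟩) = |⟨+y|-x⟩|² = 1/2.
Joint probability = 4/40 × 1/2 = 0.050.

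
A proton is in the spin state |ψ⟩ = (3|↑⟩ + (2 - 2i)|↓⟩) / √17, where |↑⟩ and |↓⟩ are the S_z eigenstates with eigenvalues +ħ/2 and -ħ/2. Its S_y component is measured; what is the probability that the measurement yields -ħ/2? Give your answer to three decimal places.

|-y⟩ = (|↑⟩ - i|↓⟩)/√2, so ⟨-y|ψ⟩ = (5 + 2i) / (√2·√17).
P = |5 + 2i|² / 34 = 29/34.

0.853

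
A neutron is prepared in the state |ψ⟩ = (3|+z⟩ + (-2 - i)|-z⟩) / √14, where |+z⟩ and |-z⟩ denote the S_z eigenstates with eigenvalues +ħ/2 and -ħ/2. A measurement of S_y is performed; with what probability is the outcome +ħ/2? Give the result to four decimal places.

0.2857

|+y⟩ = (|+z⟩ + i|-z⟩)/√2, so ⟨+y|ψ⟩ = (2 + 2i) / (√2·√14).
P = |2 + 2i|² / 28 = 8/28.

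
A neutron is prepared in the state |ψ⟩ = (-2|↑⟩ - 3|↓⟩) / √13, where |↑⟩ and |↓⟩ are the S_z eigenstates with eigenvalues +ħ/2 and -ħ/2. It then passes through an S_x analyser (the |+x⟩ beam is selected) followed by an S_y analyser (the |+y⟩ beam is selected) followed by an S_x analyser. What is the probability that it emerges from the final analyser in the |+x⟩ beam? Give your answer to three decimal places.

0.240

First analyser (S_x): P(|+x⟩) = |⟨+x|ψ⟩|² = 25/26.
After stage 1 the state is |+x⟩; P(|+y⟩) = |⟨+y|+x⟩|² = 1/2.
After stage 2 the state is |+y⟩; P(|+x⟩) = |⟨+x|+y⟩|² = 1/2.
Joint probability = 25/26 × 1/2 × 1/2 = 0.240.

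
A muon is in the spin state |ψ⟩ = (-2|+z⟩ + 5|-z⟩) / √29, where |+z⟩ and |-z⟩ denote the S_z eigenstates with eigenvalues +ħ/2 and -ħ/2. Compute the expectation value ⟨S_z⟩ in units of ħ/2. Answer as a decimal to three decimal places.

-0.724

⟨σ_z⟩ = |a|² - |b|² divided by |a|²+|b|², with a, b the |+z⟩, |-z⟩ amplitudes.
= (4 - 25)/29 = -21/29.
⟨S_z⟩ = (ħ/2)·⟨σ_z⟩.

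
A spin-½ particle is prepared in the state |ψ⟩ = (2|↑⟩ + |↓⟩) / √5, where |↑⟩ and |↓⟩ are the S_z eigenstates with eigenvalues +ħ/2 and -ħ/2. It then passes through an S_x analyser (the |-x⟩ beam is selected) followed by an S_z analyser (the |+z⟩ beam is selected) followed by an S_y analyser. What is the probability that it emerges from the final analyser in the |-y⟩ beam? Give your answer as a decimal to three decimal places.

0.025

First analyser (S_x): P(|-x⟩) = |⟨-x|ψ⟩|² = 1/10.
After stage 1 the state is |-x⟩; P(|+z⟩) = |⟨+z|-x⟩|² = 1/2.
After stage 2 the state is |+z⟩; P(|-y⟩) = |⟨-y|+z⟩|² = 1/2.
Joint probability = 1/10 × 1/2 × 1/2 = 0.025.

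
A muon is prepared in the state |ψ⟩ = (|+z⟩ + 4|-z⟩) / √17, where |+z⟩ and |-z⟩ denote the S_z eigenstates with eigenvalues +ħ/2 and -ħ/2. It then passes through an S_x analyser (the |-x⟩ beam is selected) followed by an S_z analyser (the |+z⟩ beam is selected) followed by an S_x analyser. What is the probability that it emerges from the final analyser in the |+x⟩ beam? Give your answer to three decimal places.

First analyser (S_x): P(|-x⟩) = |⟨-x|ψ⟩|² = 9/34.
After stage 1 the state is |-x⟩; P(|+z⟩) = |⟨+z|-x⟩|² = 1/2.
After stage 2 the state is |+z⟩; P(|+x⟩) = |⟨+x|+z⟩|² = 1/2.
Joint probability = 9/34 × 1/2 × 1/2 = 0.066.

0.066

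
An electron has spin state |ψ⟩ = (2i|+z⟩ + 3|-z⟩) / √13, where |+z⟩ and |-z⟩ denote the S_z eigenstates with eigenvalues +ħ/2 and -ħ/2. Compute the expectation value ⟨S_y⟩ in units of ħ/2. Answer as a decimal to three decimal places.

-0.923

⟨σ_y⟩ = 2 Im(a* b)/(|a|²+|b|²) with a = 2i, b = 3.
a* b = -6i, so ⟨σ_y⟩ = -12/13.
⟨S_y⟩ = (ħ/2)·⟨σ_y⟩.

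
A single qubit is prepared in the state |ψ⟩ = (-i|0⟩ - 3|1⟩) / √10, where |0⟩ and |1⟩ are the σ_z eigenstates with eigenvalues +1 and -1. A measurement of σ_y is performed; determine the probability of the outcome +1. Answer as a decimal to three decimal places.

0.200

|+y⟩ = (|0⟩ + i|1⟩)/√2, so ⟨+y|ψ⟩ = (2i) / (√2·√10).
P = |2i|² / 20 = 4/20.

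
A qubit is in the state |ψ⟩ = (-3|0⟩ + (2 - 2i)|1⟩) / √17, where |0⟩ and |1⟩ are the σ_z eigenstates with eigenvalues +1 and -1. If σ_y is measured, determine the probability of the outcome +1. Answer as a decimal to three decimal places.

0.853

|+y⟩ = (|0⟩ + i|1⟩)/√2, so ⟨+y|ψ⟩ = (-5 - 2i) / (√2·√17).
P = |-5 - 2i|² / 34 = 29/34.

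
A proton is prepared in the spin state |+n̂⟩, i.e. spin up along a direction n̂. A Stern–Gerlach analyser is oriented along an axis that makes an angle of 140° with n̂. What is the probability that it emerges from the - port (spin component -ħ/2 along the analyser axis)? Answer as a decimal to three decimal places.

For spin-½, the probability of finding spin-up along an axis at angle θ to the initial spin direction is cos²(θ/2); spin-down is sin²(θ/2).
θ = 140°, so P = sin²(70°) ≈ 0.883.

0.883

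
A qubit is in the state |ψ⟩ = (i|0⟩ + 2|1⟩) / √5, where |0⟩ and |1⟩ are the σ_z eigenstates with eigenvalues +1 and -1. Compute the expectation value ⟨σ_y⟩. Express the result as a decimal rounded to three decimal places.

⟨σ_y⟩ = 2 Im(a* b)/(|a|²+|b|²) with a = i, b = 2.
a* b = -2i, so ⟨σ_y⟩ = -4/5.

-0.800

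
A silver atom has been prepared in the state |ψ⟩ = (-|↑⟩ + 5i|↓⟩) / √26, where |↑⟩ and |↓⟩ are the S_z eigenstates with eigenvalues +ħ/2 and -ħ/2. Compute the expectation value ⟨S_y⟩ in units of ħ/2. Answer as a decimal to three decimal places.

⟨σ_y⟩ = 2 Im(a* b)/(|a|²+|b|²) with a = -1, b = 5i.
a* b = -5i, so ⟨σ_y⟩ = -10/26.
⟨S_y⟩ = (ħ/2)·⟨σ_y⟩.

-0.385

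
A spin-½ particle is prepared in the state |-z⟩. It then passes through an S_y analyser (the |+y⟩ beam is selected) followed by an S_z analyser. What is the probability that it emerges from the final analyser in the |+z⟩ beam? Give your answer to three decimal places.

0.250

First analyser (S_y): from |-z⟩, P(|+y⟩) = 1/2.
After stage 1 the state is |+y⟩; P(|+z⟩) = |⟨+z|+y⟩|² = 1/2.
Joint probability = 1/2 × 1/2 = 0.250.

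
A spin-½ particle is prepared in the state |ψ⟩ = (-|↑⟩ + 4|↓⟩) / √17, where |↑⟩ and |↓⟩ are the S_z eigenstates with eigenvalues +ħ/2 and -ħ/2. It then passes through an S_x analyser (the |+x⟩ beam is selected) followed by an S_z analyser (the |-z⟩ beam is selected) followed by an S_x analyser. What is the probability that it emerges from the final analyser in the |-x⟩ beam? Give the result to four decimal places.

0.0662

First analyser (S_x): P(|+x⟩) = |⟨+x|ψ⟩|² = 9/34.
After stage 1 the state is |+x⟩; P(|-z⟩) = |⟨-z|+x⟩|² = 1/2.
After stage 2 the state is |-z⟩; P(|-x⟩) = |⟨-x|-z⟩|² = 1/2.
Joint probability = 9/34 × 1/2 × 1/2 = 0.0662.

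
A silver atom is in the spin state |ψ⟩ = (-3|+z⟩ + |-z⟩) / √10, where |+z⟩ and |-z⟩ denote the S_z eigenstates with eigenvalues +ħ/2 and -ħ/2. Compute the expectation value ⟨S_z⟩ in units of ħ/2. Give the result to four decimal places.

⟨σ_z⟩ = |a|² - |b|² divided by |a|²+|b|², with a, b the |+z⟩, |-z⟩ amplitudes.
= (9 - 1)/10 = 8/10.
⟨S_z⟩ = (ħ/2)·⟨σ_z⟩.

0.8000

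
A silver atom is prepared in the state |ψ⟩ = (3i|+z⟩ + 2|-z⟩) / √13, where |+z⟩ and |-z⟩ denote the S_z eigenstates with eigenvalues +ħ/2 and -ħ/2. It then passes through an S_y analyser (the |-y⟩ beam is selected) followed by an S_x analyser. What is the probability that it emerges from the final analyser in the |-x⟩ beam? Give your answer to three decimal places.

0.481

First analyser (S_y): P(|-y⟩) = |⟨-y|ψ⟩|² = 25/26.
After stage 1 the state is |-y⟩; P(|-x⟩) = |⟨-x|-y⟩|² = 1/2.
Joint probability = 25/26 × 1/2 = 0.481.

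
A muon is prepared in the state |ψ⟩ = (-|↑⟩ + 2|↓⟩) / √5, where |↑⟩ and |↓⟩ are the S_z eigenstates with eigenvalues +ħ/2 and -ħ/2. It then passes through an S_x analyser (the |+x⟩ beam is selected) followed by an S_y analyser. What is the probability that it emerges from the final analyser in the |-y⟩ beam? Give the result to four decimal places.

0.0500

First analyser (S_x): P(|+x⟩) = |⟨+x|ψ⟩|² = 1/10.
After stage 1 the state is |+x⟩; P(|-y⟩) = |⟨-y|+x⟩|² = 1/2.
Joint probability = 1/10 × 1/2 = 0.0500.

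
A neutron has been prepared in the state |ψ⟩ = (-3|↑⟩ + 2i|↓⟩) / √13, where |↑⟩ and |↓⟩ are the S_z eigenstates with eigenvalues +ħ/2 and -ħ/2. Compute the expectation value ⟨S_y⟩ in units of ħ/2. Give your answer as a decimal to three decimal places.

-0.923

⟨σ_y⟩ = 2 Im(a* b)/(|a|²+|b|²) with a = -3, b = 2i.
a* b = -6i, so ⟨σ_y⟩ = -12/13.
⟨S_y⟩ = (ħ/2)·⟨σ_y⟩.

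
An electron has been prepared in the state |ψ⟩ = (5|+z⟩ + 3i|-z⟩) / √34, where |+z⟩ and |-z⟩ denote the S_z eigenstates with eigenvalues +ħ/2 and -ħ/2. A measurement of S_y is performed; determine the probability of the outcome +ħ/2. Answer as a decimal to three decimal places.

|+y⟩ = (|+z⟩ + i|-z⟩)/√2, so ⟨+y|ψ⟩ = (8) / (√2·√34).
P = |8|² / 68 = 64/68.

0.941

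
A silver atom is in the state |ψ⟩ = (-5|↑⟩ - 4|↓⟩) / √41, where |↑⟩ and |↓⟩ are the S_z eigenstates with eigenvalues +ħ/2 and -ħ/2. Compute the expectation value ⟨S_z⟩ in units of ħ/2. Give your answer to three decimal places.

⟨σ_z⟩ = |a|² - |b|² divided by |a|²+|b|², with a, b the |↑⟩, |↓⟩ amplitudes.
= (25 - 16)/41 = 9/41.
⟨S_z⟩ = (ħ/2)·⟨σ_z⟩.

0.220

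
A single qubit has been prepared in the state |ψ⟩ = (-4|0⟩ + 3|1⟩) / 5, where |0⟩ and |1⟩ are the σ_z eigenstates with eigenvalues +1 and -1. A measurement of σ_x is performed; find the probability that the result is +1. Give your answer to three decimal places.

|+x⟩ = (|0⟩ + |1⟩)/√2, so ⟨+x|ψ⟩ = (-1) / (√2·5).
P = |-1|² / 50 = 1/50.

0.020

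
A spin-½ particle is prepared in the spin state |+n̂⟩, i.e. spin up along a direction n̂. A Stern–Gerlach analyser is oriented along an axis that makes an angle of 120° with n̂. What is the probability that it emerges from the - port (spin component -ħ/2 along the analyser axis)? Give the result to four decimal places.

0.7500

For spin-½, the probability of finding spin-up along an axis at angle θ to the initial spin direction is cos²(θ/2); spin-down is sin²(θ/2).
θ = 120°, so P = sin²(60°) ≈ 0.7500.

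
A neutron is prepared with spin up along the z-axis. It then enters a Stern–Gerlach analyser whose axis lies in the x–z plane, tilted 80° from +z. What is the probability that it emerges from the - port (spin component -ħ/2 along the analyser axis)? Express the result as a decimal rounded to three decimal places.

For spin-½, the probability of finding spin-up along an axis at angle θ to the initial spin direction is cos²(θ/2); spin-down is sin²(θ/2).
θ = 80°, so P = sin²(40°) ≈ 0.413.

0.413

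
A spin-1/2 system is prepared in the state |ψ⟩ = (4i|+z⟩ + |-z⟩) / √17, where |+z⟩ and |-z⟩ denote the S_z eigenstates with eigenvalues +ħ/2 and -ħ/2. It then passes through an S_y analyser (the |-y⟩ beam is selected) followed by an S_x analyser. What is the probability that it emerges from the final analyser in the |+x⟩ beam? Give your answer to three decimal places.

First analyser (S_y): P(|-y⟩) = |⟨-y|ψ⟩|² = 25/34.
After stage 1 the state is |-y⟩; P(|+x⟩) = |⟨+x|-y⟩|² = 1/2.
Joint probability = 25/34 × 1/2 = 0.368.

0.368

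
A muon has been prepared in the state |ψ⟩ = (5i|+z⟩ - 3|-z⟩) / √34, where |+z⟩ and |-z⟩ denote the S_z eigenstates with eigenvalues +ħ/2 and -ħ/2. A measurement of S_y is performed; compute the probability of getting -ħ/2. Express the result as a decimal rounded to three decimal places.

|-y⟩ = (|+z⟩ - i|-z⟩)/√2, so ⟨-y|ψ⟩ = (2i) / (√2·√34).
P = |2i|² / 68 = 4/68.

0.059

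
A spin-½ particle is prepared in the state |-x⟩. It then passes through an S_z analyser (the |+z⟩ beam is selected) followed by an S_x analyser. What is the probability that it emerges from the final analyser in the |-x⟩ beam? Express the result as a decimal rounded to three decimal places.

First analyser (S_z): from |-x⟩, P(|+z⟩) = 1/2.
After stage 1 the state is |+z⟩; P(|-x⟩) = |⟨-x|+z⟩|² = 1/2.
Joint probability = 1/2 × 1/2 = 0.250.

0.250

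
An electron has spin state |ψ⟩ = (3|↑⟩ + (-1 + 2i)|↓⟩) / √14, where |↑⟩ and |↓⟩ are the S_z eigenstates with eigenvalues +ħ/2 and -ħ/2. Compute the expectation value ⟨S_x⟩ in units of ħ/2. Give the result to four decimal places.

-0.4286

⟨σ_x⟩ = 2 Re(a* b)/(|a|²+|b|²) with a = 3, b = (-1 + 2i).
a* b = (-3 + 6i), so ⟨σ_x⟩ = -6/14.
⟨S_x⟩ = (ħ/2)·⟨σ_x⟩.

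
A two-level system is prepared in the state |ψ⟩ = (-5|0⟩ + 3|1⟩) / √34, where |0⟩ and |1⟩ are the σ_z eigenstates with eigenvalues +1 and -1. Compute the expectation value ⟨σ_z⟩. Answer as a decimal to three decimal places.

⟨σ_z⟩ = |a|² - |b|² divided by |a|²+|b|², with a, b the |0⟩, |1⟩ amplitudes.
= (25 - 9)/34 = 16/34.

0.471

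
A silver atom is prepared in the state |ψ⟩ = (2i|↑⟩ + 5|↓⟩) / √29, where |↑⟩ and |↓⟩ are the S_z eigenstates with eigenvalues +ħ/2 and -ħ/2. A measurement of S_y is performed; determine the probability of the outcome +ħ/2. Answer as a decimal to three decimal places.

0.155

|+y⟩ = (|↑⟩ + i|↓⟩)/√2, so ⟨+y|ψ⟩ = (-3i) / (√2·√29).
P = |-3i|² / 58 = 9/58.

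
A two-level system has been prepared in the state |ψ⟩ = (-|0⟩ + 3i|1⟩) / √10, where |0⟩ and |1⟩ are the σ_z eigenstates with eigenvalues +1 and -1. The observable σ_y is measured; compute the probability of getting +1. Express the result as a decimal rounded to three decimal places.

0.200

|+y⟩ = (|0⟩ + i|1⟩)/√2, so ⟨+y|ψ⟩ = (2) / (√2·√10).
P = |2|² / 20 = 4/20.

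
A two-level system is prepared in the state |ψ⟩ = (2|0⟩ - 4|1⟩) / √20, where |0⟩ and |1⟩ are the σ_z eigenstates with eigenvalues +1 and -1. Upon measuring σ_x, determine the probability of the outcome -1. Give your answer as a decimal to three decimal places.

0.900

|-x⟩ = (|0⟩ - |1⟩)/√2, so ⟨-x|ψ⟩ = (6) / (√2·√20).
P = |6|² / 40 = 36/40.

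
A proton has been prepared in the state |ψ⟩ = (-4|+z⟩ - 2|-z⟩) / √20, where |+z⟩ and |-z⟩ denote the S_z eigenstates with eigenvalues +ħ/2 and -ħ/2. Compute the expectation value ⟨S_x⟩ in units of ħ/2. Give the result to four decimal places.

⟨σ_x⟩ = 2 Re(a* b)/(|a|²+|b|²) with a = -4, b = -2.
a* b = 8, so ⟨σ_x⟩ = 16/20.
⟨S_x⟩ = (ħ/2)·⟨σ_x⟩.

0.8000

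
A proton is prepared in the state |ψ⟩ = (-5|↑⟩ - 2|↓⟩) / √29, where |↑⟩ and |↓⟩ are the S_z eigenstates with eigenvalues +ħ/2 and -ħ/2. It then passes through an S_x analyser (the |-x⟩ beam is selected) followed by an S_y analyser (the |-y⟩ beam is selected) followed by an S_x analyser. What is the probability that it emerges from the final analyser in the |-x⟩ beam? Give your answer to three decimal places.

First analyser (S_x): P(|-x⟩) = |⟨-x|ψ⟩|² = 9/58.
After stage 1 the state is |-x⟩; P(|-y⟩) = |⟨-y|-x⟩|² = 1/2.
After stage 2 the state is |-y⟩; P(|-x⟩) = |⟨-x|-y⟩|² = 1/2.
Joint probability = 9/58 × 1/2 × 1/2 = 0.039.

0.039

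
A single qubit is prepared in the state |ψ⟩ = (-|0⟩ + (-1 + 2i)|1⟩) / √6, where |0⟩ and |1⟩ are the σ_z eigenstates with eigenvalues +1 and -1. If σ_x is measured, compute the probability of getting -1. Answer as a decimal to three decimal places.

|-x⟩ = (|0⟩ - |1⟩)/√2, so ⟨-x|ψ⟩ = (-2i) / (√2·√6).
P = |-2i|² / 12 = 4/12.

0.333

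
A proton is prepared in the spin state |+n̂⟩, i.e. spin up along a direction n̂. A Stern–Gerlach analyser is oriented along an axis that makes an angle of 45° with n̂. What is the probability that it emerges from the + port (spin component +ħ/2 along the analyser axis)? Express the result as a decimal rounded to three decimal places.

For spin-½, the probability of finding spin-up along an axis at angle θ to the initial spin direction is cos²(θ/2); spin-down is sin²(θ/2).
θ = 45°, so P = cos²(22.5°) ≈ 0.854.

0.854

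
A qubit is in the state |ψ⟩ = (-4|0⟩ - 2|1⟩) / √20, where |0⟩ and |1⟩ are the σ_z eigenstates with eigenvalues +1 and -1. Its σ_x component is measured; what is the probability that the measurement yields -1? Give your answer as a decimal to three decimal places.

0.100

|-x⟩ = (|0⟩ - |1⟩)/√2, so ⟨-x|ψ⟩ = (-2) / (√2·√20).
P = |-2|² / 40 = 4/40.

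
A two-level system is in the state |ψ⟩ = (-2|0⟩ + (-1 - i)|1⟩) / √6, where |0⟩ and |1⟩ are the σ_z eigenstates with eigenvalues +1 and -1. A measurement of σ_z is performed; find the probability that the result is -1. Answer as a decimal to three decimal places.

0.333

The -1 outcome corresponds to |1⟩. Its amplitude in |ψ⟩ is (-1 - i)/√6.
P = |-1 - i|² / 6 = 2/6.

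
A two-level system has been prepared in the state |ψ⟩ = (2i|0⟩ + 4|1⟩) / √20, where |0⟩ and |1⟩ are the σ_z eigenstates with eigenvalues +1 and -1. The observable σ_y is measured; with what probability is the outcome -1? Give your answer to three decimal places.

0.900

|-y⟩ = (|0⟩ - i|1⟩)/√2, so ⟨-y|ψ⟩ = (6i) / (√2·√20).
P = |6i|² / 40 = 36/40.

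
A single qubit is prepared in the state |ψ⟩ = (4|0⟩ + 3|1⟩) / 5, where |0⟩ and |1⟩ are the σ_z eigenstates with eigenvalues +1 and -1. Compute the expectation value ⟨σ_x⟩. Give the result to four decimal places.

⟨σ_x⟩ = 2 Re(a* b)/(|a|²+|b|²) with a = 4, b = 3.
a* b = 12, so ⟨σ_x⟩ = 24/25.

0.9600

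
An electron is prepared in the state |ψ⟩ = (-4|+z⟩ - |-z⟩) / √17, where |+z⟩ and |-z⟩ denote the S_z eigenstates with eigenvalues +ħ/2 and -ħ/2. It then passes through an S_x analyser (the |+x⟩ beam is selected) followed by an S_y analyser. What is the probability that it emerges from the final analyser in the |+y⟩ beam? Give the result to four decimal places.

First analyser (S_x): P(|+x⟩) = |⟨+x|ψ⟩|² = 25/34.
After stage 1 the state is |+x⟩; P(|+y⟩) = |⟨+y|+x⟩|² = 1/2.
Joint probability = 25/34 × 1/2 = 0.3676.

0.3676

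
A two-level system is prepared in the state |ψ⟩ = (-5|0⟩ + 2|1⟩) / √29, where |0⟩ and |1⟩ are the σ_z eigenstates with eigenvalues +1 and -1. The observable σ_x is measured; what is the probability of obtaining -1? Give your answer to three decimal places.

|-x⟩ = (|0⟩ - |1⟩)/√2, so ⟨-x|ψ⟩ = (-7) / (√2·√29).
P = |-7|² / 58 = 49/58.

0.845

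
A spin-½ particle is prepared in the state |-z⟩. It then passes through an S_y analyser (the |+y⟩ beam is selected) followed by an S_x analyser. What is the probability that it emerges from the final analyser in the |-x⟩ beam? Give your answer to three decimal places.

First analyser (S_y): from |-z⟩, P(|+y⟩) = 1/2.
After stage 1 the state is |+y⟩; P(|-x⟩) = |⟨-x|+y⟩|² = 1/2.
Joint probability = 1/2 × 1/2 = 0.250.

0.250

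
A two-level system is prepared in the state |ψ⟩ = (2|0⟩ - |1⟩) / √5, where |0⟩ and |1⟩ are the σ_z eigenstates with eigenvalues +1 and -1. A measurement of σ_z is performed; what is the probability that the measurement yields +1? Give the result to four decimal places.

0.8000

The +1 outcome corresponds to |0⟩. Its amplitude in |ψ⟩ is 2/√5.
P = |2|² / 5 = 4/5.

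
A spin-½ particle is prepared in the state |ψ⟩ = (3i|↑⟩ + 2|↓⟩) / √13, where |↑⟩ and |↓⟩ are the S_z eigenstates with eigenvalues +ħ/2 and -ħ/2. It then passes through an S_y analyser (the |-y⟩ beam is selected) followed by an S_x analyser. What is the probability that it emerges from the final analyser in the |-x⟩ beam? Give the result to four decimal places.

0.4808

First analyser (S_y): P(|-y⟩) = |⟨-y|ψ⟩|² = 25/26.
After stage 1 the state is |-y⟩; P(|-x⟩) = |⟨-x|-y⟩|² = 1/2.
Joint probability = 25/26 × 1/2 = 0.4808.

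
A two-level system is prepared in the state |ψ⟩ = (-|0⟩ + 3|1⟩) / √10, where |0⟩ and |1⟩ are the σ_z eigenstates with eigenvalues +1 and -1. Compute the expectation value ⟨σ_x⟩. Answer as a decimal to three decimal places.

⟨σ_x⟩ = 2 Re(a* b)/(|a|²+|b|²) with a = -1, b = 3.
a* b = -3, so ⟨σ_x⟩ = -6/10.

-0.600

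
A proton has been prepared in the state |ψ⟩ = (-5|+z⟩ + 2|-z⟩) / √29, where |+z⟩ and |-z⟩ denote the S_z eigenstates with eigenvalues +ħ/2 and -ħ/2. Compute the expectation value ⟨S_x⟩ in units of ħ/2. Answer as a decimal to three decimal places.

⟨σ_x⟩ = 2 Re(a* b)/(|a|²+|b|²) with a = -5, b = 2.
a* b = -10, so ⟨σ_x⟩ = -20/29.
⟨S_x⟩ = (ħ/2)·⟨σ_x⟩.

-0.690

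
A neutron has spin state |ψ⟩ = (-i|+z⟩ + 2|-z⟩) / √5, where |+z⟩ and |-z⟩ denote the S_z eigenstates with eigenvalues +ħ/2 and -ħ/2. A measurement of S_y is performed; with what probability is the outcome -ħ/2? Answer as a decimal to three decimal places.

0.100

|-y⟩ = (|+z⟩ - i|-z⟩)/√2, so ⟨-y|ψ⟩ = (i) / (√2·√5).
P = |i|² / 10 = 1/10.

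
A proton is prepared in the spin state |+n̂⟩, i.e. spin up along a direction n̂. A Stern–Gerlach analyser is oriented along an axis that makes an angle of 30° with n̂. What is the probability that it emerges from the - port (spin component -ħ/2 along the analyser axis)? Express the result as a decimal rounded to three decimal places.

For spin-½, the probability of finding spin-up along an axis at angle θ to the initial spin direction is cos²(θ/2); spin-down is sin²(θ/2).
θ = 30°, so P = sin²(15°) ≈ 0.067.

0.067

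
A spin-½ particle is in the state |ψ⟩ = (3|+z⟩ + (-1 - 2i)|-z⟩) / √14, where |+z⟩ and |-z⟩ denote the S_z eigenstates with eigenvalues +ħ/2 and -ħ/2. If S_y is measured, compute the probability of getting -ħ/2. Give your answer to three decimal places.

0.929

|-y⟩ = (|+z⟩ - i|-z⟩)/√2, so ⟨-y|ψ⟩ = (5 - i) / (√2·√14).
P = |5 - i|² / 28 = 26/28.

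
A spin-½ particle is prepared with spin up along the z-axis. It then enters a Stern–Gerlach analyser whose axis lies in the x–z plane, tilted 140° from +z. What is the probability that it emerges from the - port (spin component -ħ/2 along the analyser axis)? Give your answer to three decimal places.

For spin-½, the probability of finding spin-up along an axis at angle θ to the initial spin direction is cos²(θ/2); spin-down is sin²(θ/2).
θ = 140°, so P = sin²(70°) ≈ 0.883.

0.883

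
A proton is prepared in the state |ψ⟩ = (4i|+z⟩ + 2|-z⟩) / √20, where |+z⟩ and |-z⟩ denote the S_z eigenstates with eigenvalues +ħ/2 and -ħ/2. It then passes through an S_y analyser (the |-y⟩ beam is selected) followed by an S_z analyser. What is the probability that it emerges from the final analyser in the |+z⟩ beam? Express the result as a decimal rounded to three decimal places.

0.450

First analyser (S_y): P(|-y⟩) = |⟨-y|ψ⟩|² = 36/40.
After stage 1 the state is |-y⟩; P(|+z⟩) = |⟨+z|-y⟩|² = 1/2.
Joint probability = 36/40 × 1/2 = 0.450.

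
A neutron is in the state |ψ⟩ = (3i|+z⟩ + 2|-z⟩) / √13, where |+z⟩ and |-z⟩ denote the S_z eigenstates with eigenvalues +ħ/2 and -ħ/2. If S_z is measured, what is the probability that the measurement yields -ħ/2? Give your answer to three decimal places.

The -ħ/2 outcome corresponds to |-z⟩. Its amplitude in |ψ⟩ is 2/√13.
P = |2|² / 13 = 4/13.

0.308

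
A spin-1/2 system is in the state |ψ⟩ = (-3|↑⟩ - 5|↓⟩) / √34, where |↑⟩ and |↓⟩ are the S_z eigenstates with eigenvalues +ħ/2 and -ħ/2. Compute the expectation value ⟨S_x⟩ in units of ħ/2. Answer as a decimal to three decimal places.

⟨σ_x⟩ = 2 Re(a* b)/(|a|²+|b|²) with a = -3, b = -5.
a* b = 15, so ⟨σ_x⟩ = 30/34.
⟨S_x⟩ = (ħ/2)·⟨σ_x⟩.

0.882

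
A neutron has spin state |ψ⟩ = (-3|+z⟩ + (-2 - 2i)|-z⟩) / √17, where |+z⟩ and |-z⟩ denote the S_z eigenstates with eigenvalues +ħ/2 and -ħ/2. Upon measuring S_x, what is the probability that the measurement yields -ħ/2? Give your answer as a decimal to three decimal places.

0.147

|-x⟩ = (|+z⟩ - |-z⟩)/√2, so ⟨-x|ψ⟩ = (-1 + 2i) / (√2·√17).
P = |-1 + 2i|² / 34 = 5/34.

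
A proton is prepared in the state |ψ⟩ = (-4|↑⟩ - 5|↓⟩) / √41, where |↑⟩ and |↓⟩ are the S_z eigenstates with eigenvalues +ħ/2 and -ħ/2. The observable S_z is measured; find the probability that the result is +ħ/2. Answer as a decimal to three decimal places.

The +ħ/2 outcome corresponds to |↑⟩. Its amplitude in |ψ⟩ is -4/√41.
P = |-4|² / 41 = 16/41.

0.390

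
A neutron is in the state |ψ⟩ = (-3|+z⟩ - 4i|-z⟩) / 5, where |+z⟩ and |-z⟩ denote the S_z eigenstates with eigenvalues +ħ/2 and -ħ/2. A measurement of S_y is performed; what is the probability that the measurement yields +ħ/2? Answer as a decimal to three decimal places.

|+y⟩ = (|+z⟩ + i|-z⟩)/√2, so ⟨+y|ψ⟩ = (-7) / (√2·5).
P = |-7|² / 50 = 49/50.

0.980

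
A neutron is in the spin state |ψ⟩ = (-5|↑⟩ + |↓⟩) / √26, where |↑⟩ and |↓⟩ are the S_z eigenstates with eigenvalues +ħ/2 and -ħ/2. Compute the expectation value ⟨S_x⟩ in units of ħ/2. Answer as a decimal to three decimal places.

-0.385

⟨σ_x⟩ = 2 Re(a* b)/(|a|²+|b|²) with a = -5, b = 1.
a* b = -5, so ⟨σ_x⟩ = -10/26.
⟨S_x⟩ = (ħ/2)·⟨σ_x⟩.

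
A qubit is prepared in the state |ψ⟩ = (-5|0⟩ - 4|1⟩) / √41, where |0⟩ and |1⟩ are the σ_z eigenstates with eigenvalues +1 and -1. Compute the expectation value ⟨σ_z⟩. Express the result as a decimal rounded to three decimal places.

⟨σ_z⟩ = |a|² - |b|² divided by |a|²+|b|², with a, b the |0⟩, |1⟩ amplitudes.
= (25 - 16)/41 = 9/41.

0.220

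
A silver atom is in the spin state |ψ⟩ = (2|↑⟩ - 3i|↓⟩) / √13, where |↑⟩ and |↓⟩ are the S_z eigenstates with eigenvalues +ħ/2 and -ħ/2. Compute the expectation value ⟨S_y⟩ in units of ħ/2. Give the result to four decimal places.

-0.9231

⟨σ_y⟩ = 2 Im(a* b)/(|a|²+|b|²) with a = 2, b = -3i.
a* b = -6i, so ⟨σ_y⟩ = -12/13.
⟨S_y⟩ = (ħ/2)·⟨σ_y⟩.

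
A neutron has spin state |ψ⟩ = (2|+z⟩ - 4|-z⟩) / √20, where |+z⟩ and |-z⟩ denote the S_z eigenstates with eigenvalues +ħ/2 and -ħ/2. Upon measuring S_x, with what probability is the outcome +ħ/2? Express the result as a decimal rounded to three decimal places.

|+x⟩ = (|+z⟩ + |-z⟩)/√2, so ⟨+x|ψ⟩ = (-2) / (√2·√20).
P = |-2|² / 40 = 4/40.

0.100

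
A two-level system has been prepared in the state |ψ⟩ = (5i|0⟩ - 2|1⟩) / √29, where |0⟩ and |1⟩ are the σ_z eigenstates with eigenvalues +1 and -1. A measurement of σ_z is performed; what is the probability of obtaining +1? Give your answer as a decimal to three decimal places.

The +1 outcome corresponds to |0⟩. Its amplitude in |ψ⟩ is 5i/√29.
P = |5i|² / 29 = 25/29.

0.862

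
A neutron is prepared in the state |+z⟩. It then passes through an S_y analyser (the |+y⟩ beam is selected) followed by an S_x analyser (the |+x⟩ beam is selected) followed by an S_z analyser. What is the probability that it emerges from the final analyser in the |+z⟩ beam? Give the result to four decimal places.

First analyser (S_y): from |+z⟩, P(|+y⟩) = 1/2.
After stage 1 the state is |+y⟩; P(|+x⟩) = |⟨+x|+y⟩|² = 1/2.
After stage 2 the state is |+x⟩; P(|+z⟩) = |⟨+z|+x⟩|² = 1/2.
Joint probability = 1/2 × 1/2 × 1/2 = 0.1250.

0.1250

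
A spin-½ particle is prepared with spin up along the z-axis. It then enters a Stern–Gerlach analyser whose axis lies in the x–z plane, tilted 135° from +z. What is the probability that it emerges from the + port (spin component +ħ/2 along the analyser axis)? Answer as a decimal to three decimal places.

For spin-½, the probability of finding spin-up along an axis at angle θ to the initial spin direction is cos²(θ/2); spin-down is sin²(θ/2).
θ = 135°, so P = cos²(67.5°) ≈ 0.146.

0.146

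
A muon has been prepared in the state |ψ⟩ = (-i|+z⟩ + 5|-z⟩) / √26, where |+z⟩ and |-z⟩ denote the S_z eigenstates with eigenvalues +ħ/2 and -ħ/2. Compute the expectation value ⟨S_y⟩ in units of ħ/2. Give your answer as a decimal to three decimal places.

0.385

⟨σ_y⟩ = 2 Im(a* b)/(|a|²+|b|²) with a = -i, b = 5.
a* b = 5i, so ⟨σ_y⟩ = 10/26.
⟨S_y⟩ = (ħ/2)·⟨σ_y⟩.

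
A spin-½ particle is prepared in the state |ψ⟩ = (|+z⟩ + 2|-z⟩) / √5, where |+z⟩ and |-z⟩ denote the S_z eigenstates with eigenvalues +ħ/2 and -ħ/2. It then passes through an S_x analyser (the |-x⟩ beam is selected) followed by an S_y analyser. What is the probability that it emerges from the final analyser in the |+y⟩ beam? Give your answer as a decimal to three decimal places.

First analyser (S_x): P(|-x⟩) = |⟨-x|ψ⟩|² = 1/10.
After stage 1 the state is |-x⟩; P(|+y⟩) = |⟨+y|-x⟩|² = 1/2.
Joint probability = 1/10 × 1/2 = 0.050.

0.050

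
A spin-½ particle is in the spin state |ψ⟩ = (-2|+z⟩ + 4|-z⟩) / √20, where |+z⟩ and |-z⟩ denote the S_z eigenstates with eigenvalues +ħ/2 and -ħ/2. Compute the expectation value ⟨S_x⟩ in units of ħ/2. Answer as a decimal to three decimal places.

-0.800

⟨σ_x⟩ = 2 Re(a* b)/(|a|²+|b|²) with a = -2, b = 4.
a* b = -8, so ⟨σ_x⟩ = -16/20.
⟨S_x⟩ = (ħ/2)·⟨σ_x⟩.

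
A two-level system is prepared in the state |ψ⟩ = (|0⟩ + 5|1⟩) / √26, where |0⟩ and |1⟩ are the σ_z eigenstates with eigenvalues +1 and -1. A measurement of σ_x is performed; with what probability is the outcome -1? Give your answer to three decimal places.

|-x⟩ = (|0⟩ - |1⟩)/√2, so ⟨-x|ψ⟩ = (-4) / (√2·√26).
P = |-4|² / 52 = 16/52.

0.308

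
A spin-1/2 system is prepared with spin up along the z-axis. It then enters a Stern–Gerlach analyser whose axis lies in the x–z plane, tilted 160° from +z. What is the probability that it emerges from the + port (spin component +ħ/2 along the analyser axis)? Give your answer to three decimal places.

0.030

For spin-½, the probability of finding spin-up along an axis at angle θ to the initial spin direction is cos²(θ/2); spin-down is sin²(θ/2).
θ = 160°, so P = cos²(80°) ≈ 0.030.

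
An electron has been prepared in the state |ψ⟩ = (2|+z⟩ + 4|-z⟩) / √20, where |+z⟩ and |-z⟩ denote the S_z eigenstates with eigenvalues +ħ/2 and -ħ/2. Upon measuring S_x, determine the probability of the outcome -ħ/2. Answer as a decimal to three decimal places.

|-x⟩ = (|+z⟩ - |-z⟩)/√2, so ⟨-x|ψ⟩ = (-2) / (√2·√20).
P = |-2|² / 40 = 4/40.

0.100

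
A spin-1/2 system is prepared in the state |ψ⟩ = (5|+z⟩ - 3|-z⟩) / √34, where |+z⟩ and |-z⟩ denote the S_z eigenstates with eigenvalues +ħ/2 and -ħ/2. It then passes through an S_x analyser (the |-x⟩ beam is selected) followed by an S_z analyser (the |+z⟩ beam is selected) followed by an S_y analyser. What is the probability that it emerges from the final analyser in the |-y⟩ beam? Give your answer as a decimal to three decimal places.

0.235

First analyser (S_x): P(|-x⟩) = |⟨-x|ψ⟩|² = 64/68.
After stage 1 the state is |-x⟩; P(|+z⟩) = |⟨+z|-x⟩|² = 1/2.
After stage 2 the state is |+z⟩; P(|-y⟩) = |⟨-y|+z⟩|² = 1/2.
Joint probability = 64/68 × 1/2 × 1/2 = 0.235.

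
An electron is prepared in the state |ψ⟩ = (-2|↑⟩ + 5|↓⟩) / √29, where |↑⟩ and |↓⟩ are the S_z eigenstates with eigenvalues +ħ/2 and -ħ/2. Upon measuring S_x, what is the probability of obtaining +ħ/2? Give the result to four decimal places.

|+x⟩ = (|↑⟩ + |↓⟩)/√2, so ⟨+x|ψ⟩ = (3) / (√2·√29).
P = |3|² / 58 = 9/58.

0.1552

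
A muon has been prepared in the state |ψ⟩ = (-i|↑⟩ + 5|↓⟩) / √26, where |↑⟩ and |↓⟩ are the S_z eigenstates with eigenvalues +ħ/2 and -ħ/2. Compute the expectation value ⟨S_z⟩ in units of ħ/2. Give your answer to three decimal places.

⟨σ_z⟩ = |a|² - |b|² divided by |a|²+|b|², with a, b the |↑⟩, |↓⟩ amplitudes.
= (1 - 25)/26 = -24/26.
⟨S_z⟩ = (ħ/2)·⟨σ_z⟩.

-0.923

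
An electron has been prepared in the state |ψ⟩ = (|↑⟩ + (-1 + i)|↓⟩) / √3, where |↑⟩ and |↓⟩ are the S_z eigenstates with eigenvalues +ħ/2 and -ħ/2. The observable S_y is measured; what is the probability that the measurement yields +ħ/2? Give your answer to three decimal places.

|+y⟩ = (|↑⟩ + i|↓⟩)/√2, so ⟨+y|ψ⟩ = (2 + i) / (√2·√3).
P = |2 + i|² / 6 = 5/6.

0.833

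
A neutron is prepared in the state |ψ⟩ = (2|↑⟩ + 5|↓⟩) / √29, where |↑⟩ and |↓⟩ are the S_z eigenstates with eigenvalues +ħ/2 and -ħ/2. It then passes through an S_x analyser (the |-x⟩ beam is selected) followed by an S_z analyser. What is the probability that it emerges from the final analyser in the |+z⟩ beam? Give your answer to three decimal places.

0.078

First analyser (S_x): P(|-x⟩) = |⟨-x|ψ⟩|² = 9/58.
After stage 1 the state is |-x⟩; P(|+z⟩) = |⟨+z|-x⟩|² = 1/2.
Joint probability = 9/58 × 1/2 = 0.078.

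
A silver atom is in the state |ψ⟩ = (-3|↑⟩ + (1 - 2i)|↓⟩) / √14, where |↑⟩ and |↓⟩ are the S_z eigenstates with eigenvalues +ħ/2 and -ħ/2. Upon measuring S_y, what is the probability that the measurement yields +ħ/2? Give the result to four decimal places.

0.9286

|+y⟩ = (|↑⟩ + i|↓⟩)/√2, so ⟨+y|ψ⟩ = (-5 - i) / (√2·√14).
P = |-5 - i|² / 28 = 26/28.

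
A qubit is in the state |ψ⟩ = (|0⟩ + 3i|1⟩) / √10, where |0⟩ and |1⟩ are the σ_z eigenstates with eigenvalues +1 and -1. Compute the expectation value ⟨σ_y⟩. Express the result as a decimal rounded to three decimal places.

⟨σ_y⟩ = 2 Im(a* b)/(|a|²+|b|²) with a = 1, b = 3i.
a* b = 3i, so ⟨σ_y⟩ = 6/10.

0.600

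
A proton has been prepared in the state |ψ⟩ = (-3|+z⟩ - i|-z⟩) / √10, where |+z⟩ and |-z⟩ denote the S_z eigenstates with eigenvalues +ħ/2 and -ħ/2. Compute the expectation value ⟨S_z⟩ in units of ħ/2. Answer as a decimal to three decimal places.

0.800

⟨σ_z⟩ = |a|² - |b|² divided by |a|²+|b|², with a, b the |+z⟩, |-z⟩ amplitudes.
= (9 - 1)/10 = 8/10.
⟨S_z⟩ = (ħ/2)·⟨σ_z⟩.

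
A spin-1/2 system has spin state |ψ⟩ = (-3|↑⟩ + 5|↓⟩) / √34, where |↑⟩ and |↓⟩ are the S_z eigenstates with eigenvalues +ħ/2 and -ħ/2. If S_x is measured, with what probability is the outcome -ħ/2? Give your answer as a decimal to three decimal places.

|-x⟩ = (|↑⟩ - |↓⟩)/√2, so ⟨-x|ψ⟩ = (-8) / (√2·√34).
P = |-8|² / 68 = 64/68.

0.941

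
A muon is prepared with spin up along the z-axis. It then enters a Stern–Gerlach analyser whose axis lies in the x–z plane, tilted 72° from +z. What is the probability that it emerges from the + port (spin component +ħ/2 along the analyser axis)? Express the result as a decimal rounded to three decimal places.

For spin-½, the probability of finding spin-up along an axis at angle θ to the initial spin direction is cos²(θ/2); spin-down is sin²(θ/2).
θ = 72°, so P = cos²(36°) ≈ 0.655.

0.655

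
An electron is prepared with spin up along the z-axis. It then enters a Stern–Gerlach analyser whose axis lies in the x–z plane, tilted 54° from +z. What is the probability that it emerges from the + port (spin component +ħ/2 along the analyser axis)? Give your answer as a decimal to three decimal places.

For spin-½, the probability of finding spin-up along an axis at angle θ to the initial spin direction is cos²(θ/2); spin-down is sin²(θ/2).
θ = 54°, so P = cos²(27°) ≈ 0.794.

0.794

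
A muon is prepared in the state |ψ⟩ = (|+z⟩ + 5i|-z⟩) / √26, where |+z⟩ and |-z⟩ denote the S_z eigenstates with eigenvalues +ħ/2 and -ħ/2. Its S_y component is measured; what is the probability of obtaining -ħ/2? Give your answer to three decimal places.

0.308

|-y⟩ = (|+z⟩ - i|-z⟩)/√2, so ⟨-y|ψ⟩ = (-4) / (√2·√26).
P = |-4|² / 52 = 16/52.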